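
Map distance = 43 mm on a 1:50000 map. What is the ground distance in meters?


ground = 43 mm * 50000 / 1000 = 2150.0 m

2150.0 m


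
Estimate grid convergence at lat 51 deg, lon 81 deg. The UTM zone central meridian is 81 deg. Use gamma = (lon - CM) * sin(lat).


gamma = (81 - 81) * sin(51) = 0 * 0.777146 = 0.0 degrees

0.0 degrees


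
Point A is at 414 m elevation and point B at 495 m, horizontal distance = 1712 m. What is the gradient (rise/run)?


gradient = (495 - 414) / 1712 = 81 / 1712 = 0.0473

0.0473


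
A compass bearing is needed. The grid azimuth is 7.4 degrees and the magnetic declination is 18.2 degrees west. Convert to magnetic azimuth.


magnetic azimuth = grid azimuth - declination (east +ve)
mag_az = 7.4 - -18.2 = 25.6 degrees

25.6 degrees


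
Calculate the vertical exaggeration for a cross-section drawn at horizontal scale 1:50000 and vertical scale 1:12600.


VE = horizontal_scale / vertical_scale = 50000 / 12600 ≈ 4.0

4.0x


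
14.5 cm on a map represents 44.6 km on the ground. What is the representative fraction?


ground = 44.6 km = 4460000 cm; RF denominator = ground / map = 4460000 / 14.5 ≈ 307586; RF = 1:307586

1:307586


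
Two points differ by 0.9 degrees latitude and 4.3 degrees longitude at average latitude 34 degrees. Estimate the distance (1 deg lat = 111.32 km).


dlat_km = 0.9 * 111.32 = 100.188
dlon_km = 4.3 * 111.32 * cos(34) ≈ 396.84
dist = sqrt(100.188^2 + 396.84^2) ≈ 409.3 km

409.3 km


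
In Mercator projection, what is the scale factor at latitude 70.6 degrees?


SF = 1 / cos(70.6) = 1 / 0.332161 = 3.011

3.011


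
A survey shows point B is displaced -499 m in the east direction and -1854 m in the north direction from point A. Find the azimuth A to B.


az = atan2(-499, -1854) = -164.9 deg
adjusted to 0-360: 195.1 degrees

195.1 degrees


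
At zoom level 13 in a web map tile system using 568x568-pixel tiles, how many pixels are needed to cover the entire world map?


tiles per axis = 2^13 = 8192
total tiles = 8192^2 = 67108864
pixels per axis = 8192 * 568 = 4653056
total pixels = 4653056^2 = 21650930139136

21650930139136 pixels


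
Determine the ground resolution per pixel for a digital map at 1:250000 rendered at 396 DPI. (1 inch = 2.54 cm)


pixel_cm = 2.54 / 396 ≈ 0.006414 cm
ground = pixel_cm * 250000 / 100 = 2.54 * 250000 / (396 * 100) = 635000 / 39600 ≈ 16.04 m

16.04 m


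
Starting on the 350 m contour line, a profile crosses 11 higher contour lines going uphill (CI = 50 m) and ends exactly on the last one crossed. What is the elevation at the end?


elevation = 350 + 11 * 50 = 900 m

900 m


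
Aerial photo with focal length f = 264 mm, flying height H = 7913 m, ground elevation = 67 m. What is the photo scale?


scale = f / (H - h) = 264 mm / 7846 m = 264 / 7846000 = 1:29720

1:29720


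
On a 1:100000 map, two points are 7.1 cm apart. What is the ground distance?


ground = 7.1 cm * 100000 / 100 = 7100.0 m = 7.1 km

7.1 km


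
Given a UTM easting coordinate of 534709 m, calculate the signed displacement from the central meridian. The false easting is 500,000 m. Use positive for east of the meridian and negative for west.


displacement = 534709 - 500000 = 34709 m

34709 m


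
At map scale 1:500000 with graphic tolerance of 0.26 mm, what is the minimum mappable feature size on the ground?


ground = 0.26 mm * 500000 / 1000 = 130.0 m

130.0 m


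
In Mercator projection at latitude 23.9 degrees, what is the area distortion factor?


area_distortion = 1/cos^2(23.9) = 1.196

1.196


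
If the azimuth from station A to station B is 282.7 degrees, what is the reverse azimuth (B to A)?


back azimuth = (282.7 + 180) mod 360 = 102.7 degrees

102.7 degrees


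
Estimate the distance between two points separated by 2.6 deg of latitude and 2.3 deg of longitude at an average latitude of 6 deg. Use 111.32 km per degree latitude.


dlat_km = 2.6 * 111.32 = 289.432
dlon_km = 2.3 * 111.32 * cos(6) ≈ 254.633
dist = sqrt(289.432^2 + 254.633^2) ≈ 385.5 km

385.5 km


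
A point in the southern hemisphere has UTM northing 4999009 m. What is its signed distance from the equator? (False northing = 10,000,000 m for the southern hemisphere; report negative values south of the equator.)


For southern: actual = 4999009 - 10000000 = -5000991 m

-5000991 m


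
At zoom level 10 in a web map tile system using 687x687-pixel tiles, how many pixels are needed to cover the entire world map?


tiles per axis = 2^10 = 1024
total tiles = 1024^2 = 1048576
pixels per axis = 1024 * 687 = 703488
total pixels = 703488^2 = 494895366144

494895366144 pixels


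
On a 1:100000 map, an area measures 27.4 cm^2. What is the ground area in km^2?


ground_area = 27.4 * (100000/100)^2 = 27400000.0 m^2 = 27.4 km^2

27.4 km^2


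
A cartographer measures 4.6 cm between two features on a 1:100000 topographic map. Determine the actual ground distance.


ground = 4.6 cm * 100000 / 100 = 4600.0 m = 4.6 km

4.6 km


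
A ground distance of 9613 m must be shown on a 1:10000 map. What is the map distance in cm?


map_cm = 9613 * 100 / 10000 = 96.13 cm

96.13 cm


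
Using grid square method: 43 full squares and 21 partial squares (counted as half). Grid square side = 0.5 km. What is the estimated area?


effective squares = 43 + 21 * 0.5 = 53.5
area = 53.5 * 0.25 = 13.375 km^2

13.375 km^2


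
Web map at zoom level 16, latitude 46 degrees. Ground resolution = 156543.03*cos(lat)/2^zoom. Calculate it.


res = 156543.03 * cos(46) / 2^16 = 156543.03 * 0.69465837 / 65536 = 1.66 m/pixel

1.66 m/pixel


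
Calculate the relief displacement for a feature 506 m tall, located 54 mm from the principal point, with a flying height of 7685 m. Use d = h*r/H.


d = h * r / H = 506 * 54 / 7685 = 3.56 mm

3.56 mm


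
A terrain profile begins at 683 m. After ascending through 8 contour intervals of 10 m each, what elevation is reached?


elevation = 683 + 8 * 10 = 763 m

763 m


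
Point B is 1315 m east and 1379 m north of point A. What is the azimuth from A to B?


az = atan2(1315, 1379) = 43.6 deg
adjusted to 0-360: 43.6 degrees

43.6 degrees


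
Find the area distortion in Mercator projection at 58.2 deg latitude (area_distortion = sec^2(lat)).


area_distortion = 1/cos^2(58.2) = 3.601

3.601


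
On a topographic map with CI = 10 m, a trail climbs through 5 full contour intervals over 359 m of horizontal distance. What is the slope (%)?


elevation change = 5 * 10 = 50 m
slope = 50 / 359 * 100 = 13.9%

13.9%


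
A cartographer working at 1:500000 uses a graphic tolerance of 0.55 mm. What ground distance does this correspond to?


ground = 0.55 mm * 500000 / 1000 = 275.0 m

275.0 m


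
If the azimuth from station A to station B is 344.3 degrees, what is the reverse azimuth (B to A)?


back azimuth = (344.3 + 180) mod 360 = 164.3 degrees

164.3 degrees


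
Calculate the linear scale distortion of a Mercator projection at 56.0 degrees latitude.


SF = 1 / cos(56.0) = 1 / 0.559193 = 1.788

1.788


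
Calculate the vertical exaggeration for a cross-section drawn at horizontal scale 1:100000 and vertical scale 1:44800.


VE = horizontal_scale / vertical_scale = 100000 / 44800 ≈ 2.2

2.2x


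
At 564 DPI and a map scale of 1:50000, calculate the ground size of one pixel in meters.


pixel_cm = 2.54 / 564 ≈ 0.004504 cm
ground = pixel_cm * 50000 / 100 = 2.54 * 50000 / (564 * 100) = 127000 / 56400 ≈ 2.25 m

2.25 m


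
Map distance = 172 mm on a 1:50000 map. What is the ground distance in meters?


ground = 172 mm * 50000 / 1000 = 8600.0 m

8600.0 m


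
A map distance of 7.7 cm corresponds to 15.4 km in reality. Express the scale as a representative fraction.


ground = 15.4 km = 1540000 cm; RF denominator = ground / map = 1540000 / 7.7 = 200000; RF = 1:200000

1:200000


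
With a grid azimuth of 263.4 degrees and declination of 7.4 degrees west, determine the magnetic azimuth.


magnetic azimuth = grid azimuth - declination (east +ve)
mag_az = 263.4 - -7.4 = 270.8 degrees

270.8 degrees


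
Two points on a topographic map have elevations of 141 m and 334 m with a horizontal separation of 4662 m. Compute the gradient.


gradient = (334 - 141) / 4662 = 193 / 4662 = 0.0414

0.0414


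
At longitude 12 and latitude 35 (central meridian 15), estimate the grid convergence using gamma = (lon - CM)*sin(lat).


gamma = (12 - 15) * sin(35) = -3 * 0.573576 = -1.721 degrees

-1.721 degrees


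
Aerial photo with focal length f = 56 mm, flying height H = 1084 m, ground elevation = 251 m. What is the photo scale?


scale = f / (H - h) = 56 mm / 833 m = 56 / 833000 = 1:14875

1:14875


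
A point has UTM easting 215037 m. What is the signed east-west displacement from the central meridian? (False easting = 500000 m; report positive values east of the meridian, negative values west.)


displacement = 215037 - 500000 = -284963 m

-284963 m


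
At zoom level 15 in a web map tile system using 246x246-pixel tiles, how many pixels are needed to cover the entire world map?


tiles per axis = 2^15 = 32768
total tiles = 32768^2 = 1073741824
pixels per axis = 32768 * 246 = 8060928
total pixels = 8060928^2 = 64978560221184

64978560221184 pixels


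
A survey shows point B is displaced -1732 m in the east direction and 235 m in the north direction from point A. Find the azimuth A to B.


az = atan2(-1732, 235) = -82.3 deg
adjusted to 0-360: 277.7 degrees

277.7 degrees


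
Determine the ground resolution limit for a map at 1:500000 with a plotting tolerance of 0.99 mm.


ground = 0.99 mm * 500000 / 1000 = 495.0 m

495.0 m


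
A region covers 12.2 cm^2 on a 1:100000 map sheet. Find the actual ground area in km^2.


ground_area = 12.2 * (100000/100)^2 = 12200000.0 m^2 = 12.2 km^2

12.2 km^2


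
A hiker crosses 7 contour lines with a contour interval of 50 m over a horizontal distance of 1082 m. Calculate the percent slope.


elevation change = 7 * 50 = 350 m
slope = 350 / 1082 * 100 = 32.3%

32.3%


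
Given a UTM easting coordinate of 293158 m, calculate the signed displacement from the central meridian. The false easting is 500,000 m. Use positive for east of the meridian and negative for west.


displacement = 293158 - 500000 = -206842 m

-206842 m


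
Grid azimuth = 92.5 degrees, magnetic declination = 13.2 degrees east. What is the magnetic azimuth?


magnetic azimuth = grid azimuth - declination (east +ve)
mag_az = 92.5 - 13.2 = 79.3 degrees

79.3 degrees


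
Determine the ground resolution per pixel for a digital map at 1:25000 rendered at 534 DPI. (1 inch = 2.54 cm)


pixel_cm = 2.54 / 534 ≈ 0.004757 cm
ground = pixel_cm * 25000 / 100 = 2.54 * 25000 / (534 * 100) = 63500 / 53400 ≈ 1.19 m

1.19 m


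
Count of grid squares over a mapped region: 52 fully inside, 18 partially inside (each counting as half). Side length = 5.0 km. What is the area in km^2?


effective squares = 52 + 18 * 0.5 = 61.0
area = 61.0 * 25.0 = 1525.0 km^2

1525.0 km^2


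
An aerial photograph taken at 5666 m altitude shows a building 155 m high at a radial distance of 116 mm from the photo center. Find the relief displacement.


d = h * r / H = 155 * 116 / 5666 = 3.17 mm

3.17 mm


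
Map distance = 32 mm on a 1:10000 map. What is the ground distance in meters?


ground = 32 mm * 10000 / 1000 = 320.0 m

320.0 m


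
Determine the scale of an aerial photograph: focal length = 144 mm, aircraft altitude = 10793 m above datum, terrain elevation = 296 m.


scale = f / (H - h) = 144 mm / 10497 m = 144 / 10497000 = 1:72896

1:72896


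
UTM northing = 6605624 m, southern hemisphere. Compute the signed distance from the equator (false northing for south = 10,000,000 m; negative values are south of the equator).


For southern: actual = 6605624 - 10000000 = -3394376 m

-3394376 m


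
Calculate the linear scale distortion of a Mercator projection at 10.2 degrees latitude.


SF = 1 / cos(10.2) = 1 / 0.984196 = 1.016

1.016


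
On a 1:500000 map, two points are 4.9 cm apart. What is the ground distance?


ground = 4.9 cm * 500000 / 100 = 24500.0 m = 24.5 km

24.5 km


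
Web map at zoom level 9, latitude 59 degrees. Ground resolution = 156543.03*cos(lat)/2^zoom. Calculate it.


res = 156543.03 * cos(59) / 2^9 = 156543.03 * 0.51503807 / 512 = 157.47 m/pixel

157.47 m/pixel


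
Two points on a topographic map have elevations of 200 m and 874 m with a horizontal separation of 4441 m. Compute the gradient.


gradient = (874 - 200) / 4441 = 674 / 4441 = 0.1518

0.1518


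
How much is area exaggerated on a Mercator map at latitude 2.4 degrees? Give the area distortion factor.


area_distortion = 1/cos^2(2.4) = 1.002

1.002


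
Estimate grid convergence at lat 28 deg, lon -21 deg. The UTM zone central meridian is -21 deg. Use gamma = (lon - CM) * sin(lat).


gamma = (-21 - -21) * sin(28) = 0 * 0.469472 = 0.0 degrees

0.0 degrees


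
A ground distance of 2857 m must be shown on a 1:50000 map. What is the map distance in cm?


map_cm = 2857 * 100 / 50000 = 5.714 cm ≈ 5.71 cm

5.71 cm


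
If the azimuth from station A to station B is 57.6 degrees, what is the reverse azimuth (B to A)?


back azimuth = (57.6 + 180) mod 360 = 237.6 degrees

237.6 degrees


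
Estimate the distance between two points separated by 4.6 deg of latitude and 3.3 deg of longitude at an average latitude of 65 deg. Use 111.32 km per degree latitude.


dlat_km = 4.6 * 111.32 = 512.072
dlon_km = 3.3 * 111.32 * cos(65) ≈ 155.251
dist = sqrt(512.072^2 + 155.251^2) ≈ 535.1 km

535.1 km


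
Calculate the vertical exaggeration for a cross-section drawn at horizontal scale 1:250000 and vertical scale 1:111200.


VE = horizontal_scale / vertical_scale = 250000 / 111200 ≈ 2.2

2.2x


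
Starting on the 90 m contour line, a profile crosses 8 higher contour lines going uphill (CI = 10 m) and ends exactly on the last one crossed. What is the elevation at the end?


elevation = 90 + 8 * 10 = 170 m

170 m


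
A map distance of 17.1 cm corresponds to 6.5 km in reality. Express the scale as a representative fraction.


ground = 6.5 km = 650000 cm; RF denominator = ground / map = 650000 / 17.1 ≈ 38012; RF = 1:38012

1:38012


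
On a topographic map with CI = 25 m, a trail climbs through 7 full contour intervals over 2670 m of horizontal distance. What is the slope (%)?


elevation change = 7 * 25 = 175 m
slope = 175 / 2670 * 100 = 6.6%

6.6%


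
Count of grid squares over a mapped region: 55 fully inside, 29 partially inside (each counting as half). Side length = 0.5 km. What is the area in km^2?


effective squares = 55 + 29 * 0.5 = 69.5
area = 69.5 * 0.25 = 17.375 km^2

17.375 km^2


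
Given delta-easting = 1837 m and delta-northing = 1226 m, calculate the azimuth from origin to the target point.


az = atan2(1837, 1226) = 56.3 deg
adjusted to 0-360: 56.3 degrees

56.3 degrees


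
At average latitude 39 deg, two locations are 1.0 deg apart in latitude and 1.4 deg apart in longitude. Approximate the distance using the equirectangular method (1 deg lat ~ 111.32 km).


dlat_km = 1.0 * 111.32 = 111.32
dlon_km = 1.4 * 111.32 * cos(39) ≈ 121.117
dist = sqrt(111.32^2 + 121.117^2) ≈ 164.5 km

164.5 km


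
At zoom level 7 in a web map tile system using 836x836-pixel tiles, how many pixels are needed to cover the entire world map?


tiles per axis = 2^7 = 128
total tiles = 128^2 = 16384
pixels per axis = 128 * 836 = 107008
total pixels = 107008^2 = 11450712064

11450712064 pixels


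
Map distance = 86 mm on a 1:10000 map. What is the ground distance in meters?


ground = 86 mm * 10000 / 1000 = 860.0 m

860.0 m


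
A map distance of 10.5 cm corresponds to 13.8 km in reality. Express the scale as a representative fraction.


ground = 13.8 km = 1380000 cm; RF denominator = ground / map = 1380000 / 10.5 ≈ 131429; RF = 1:131429

1:131429


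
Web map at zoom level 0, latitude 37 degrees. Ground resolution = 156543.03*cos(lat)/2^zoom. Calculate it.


res = 156543.03 * cos(37) / 2^0 = 156543.03 * 0.79863551 / 1 = 125020.82 m/pixel

125020.82 m/pixel


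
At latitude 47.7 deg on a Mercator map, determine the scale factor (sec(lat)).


SF = 1 / cos(47.7) = 1 / 0.673013 = 1.486

1.486


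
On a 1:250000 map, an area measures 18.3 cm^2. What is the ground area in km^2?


ground_area = 18.3 * (250000/100)^2 = 114375000.0 m^2 = 114.375 km^2

114.375 km^2


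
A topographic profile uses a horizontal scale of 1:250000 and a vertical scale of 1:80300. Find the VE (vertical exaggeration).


VE = horizontal_scale / vertical_scale = 250000 / 80300 ≈ 3.1

3.1x


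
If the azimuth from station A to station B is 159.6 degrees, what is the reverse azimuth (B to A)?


back azimuth = (159.6 + 180) mod 360 = 339.6 degrees

339.6 degrees


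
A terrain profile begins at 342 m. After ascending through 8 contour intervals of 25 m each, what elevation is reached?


elevation = 342 + 8 * 25 = 542 m

542 m


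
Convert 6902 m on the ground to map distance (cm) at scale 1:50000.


map_cm = 6902 * 100 / 50000 = 13.804 cm ≈ 13.8 cm

13.8 cm


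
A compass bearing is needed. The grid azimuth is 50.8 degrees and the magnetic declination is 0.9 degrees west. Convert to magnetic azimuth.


magnetic azimuth = grid azimuth - declination (east +ve)
mag_az = 50.8 - -0.9 = 51.7 degrees

51.7 degrees


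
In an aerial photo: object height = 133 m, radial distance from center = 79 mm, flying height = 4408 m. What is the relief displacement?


d = h * r / H = 133 * 79 / 4408 = 2.38 mm

2.38 mm


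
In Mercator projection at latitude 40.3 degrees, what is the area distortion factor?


area_distortion = 1/cos^2(40.3) = 1.719

1.719


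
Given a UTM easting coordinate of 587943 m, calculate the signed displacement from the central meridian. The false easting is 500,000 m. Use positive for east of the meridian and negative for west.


displacement = 587943 - 500000 = 87943 m

87943 m


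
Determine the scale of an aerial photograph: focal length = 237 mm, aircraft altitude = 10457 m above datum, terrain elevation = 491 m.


scale = f / (H - h) = 237 mm / 9966 m = 237 / 9966000 = 1:42051

1:42051


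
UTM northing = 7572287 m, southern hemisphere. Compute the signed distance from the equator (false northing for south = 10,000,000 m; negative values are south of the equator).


For southern: actual = 7572287 - 10000000 = -2427713 m

-2427713 m


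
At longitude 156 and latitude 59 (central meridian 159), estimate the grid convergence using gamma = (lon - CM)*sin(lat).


gamma = (156 - 159) * sin(59) = -3 * 0.857167 = -2.572 degrees

-2.572 degrees


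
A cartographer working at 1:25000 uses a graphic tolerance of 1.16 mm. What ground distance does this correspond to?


ground = 1.16 mm * 25000 / 1000 = 29.0 m

29.0 m


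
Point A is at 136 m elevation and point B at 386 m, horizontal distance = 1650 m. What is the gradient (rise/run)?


gradient = (386 - 136) / 1650 = 250 / 1650 = 0.1515

0.1515


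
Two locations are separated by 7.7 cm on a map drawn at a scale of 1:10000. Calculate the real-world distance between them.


ground = 7.7 cm * 10000 / 100 = 770.0 m

770.0 m


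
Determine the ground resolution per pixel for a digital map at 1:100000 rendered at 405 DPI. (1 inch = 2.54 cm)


pixel_cm = 2.54 / 405 ≈ 0.006272 cm
ground = pixel_cm * 100000 / 100 = 2.54 * 100000 / (405 * 100) = 254000 / 40500 ≈ 6.27 m

6.27 m


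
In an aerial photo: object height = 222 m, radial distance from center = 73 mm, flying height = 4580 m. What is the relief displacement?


d = h * r / H = 222 * 73 / 4580 = 3.54 mm

3.54 mm


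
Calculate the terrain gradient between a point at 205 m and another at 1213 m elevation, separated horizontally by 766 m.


gradient = (1213 - 205) / 766 = 1008 / 766 = 1.3159

1.3159


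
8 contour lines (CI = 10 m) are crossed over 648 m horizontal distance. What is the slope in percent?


elevation change = 8 * 10 = 80 m
slope = 80 / 648 * 100 = 12.3%

12.3%


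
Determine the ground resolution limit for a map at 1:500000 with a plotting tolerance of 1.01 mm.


ground = 1.01 mm * 500000 / 1000 = 505.0 m

505.0 m


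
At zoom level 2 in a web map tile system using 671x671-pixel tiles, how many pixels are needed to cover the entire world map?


tiles per axis = 2^2 = 4
total tiles = 4^2 = 16
pixels per axis = 4 * 671 = 2684
total pixels = 2684^2 = 7203856

7203856 pixels


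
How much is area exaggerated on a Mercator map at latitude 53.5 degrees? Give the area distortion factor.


area_distortion = 1/cos^2(53.5) = 2.826

2.826


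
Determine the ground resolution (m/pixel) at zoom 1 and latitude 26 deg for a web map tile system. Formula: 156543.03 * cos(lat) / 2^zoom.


res = 156543.03 * cos(26) / 2^1 = 156543.03 * 0.89879405 / 2 = 70349.97 m/pixel

70349.97 m/pixel


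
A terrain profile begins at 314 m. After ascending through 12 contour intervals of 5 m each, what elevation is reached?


elevation = 314 + 12 * 5 = 374 m

374 m


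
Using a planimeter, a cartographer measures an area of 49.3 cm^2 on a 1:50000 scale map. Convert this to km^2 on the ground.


ground_area = 49.3 * (50000/100)^2 = 12325000.0 m^2 = 12.325 km^2

12.325 km^2


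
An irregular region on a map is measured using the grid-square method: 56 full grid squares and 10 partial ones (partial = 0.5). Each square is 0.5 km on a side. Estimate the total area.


effective squares = 56 + 10 * 0.5 = 61.0
area = 61.0 * 0.25 = 15.25 km^2

15.25 km^2


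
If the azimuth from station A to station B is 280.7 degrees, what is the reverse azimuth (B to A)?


back azimuth = (280.7 + 180) mod 360 = 100.7 degrees

100.7 degrees


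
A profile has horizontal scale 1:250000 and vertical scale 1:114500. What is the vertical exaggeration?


VE = horizontal_scale / vertical_scale = 250000 / 114500 ≈ 2.2

2.2x


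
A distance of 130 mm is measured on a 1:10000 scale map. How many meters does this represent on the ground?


ground = 130 mm * 10000 / 1000 = 1300.0 m

1300.0 m


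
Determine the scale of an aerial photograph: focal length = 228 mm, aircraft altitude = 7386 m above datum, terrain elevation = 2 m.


scale = f / (H - h) = 228 mm / 7384 m = 228 / 7384000 = 1:32386

1:32386


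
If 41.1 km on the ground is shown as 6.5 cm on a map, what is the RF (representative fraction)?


ground = 41.1 km = 4110000 cm; RF denominator = ground / map = 4110000 / 6.5 ≈ 632308; RF = 1:632308

1:632308


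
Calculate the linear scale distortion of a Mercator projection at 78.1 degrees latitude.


SF = 1 / cos(78.1) = 1 / 0.206204 = 4.85

4.85


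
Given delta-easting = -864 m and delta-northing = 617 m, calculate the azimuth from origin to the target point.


az = atan2(-864, 617) = -54.5 deg
adjusted to 0-360: 305.5 degrees

305.5 degrees


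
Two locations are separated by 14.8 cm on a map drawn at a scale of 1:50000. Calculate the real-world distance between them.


ground = 14.8 cm * 50000 / 100 = 7400.0 m = 7.4 km

7.4 km


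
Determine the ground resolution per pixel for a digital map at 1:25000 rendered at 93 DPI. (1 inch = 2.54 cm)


pixel_cm = 2.54 / 93 ≈ 0.027312 cm
ground = pixel_cm * 25000 / 100 = 2.54 * 25000 / (93 * 100) = 63500 / 9300 ≈ 6.83 m

6.83 m


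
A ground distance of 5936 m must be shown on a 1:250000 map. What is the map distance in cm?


map_cm = 5936 * 100 / 250000 = 2.3744 cm ≈ 2.37 cm

2.37 cm


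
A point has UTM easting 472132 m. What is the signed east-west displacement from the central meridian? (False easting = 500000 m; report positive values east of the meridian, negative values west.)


displacement = 472132 - 500000 = -27868 m

-27868 m


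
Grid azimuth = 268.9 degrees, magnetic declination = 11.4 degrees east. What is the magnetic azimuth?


magnetic azimuth = grid azimuth - declination (east +ve)
mag_az = 268.9 - 11.4 = 257.5 degrees

257.5 degrees


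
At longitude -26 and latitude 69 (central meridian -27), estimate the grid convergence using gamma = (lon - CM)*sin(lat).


gamma = (-26 - -27) * sin(69) = 1 * 0.93358 = 0.934 degrees

0.934 degrees


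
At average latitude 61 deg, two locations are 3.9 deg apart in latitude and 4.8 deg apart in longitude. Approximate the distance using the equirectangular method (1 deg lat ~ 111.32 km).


dlat_km = 3.9 * 111.32 = 434.148
dlon_km = 4.8 * 111.32 * cos(61) ≈ 259.051
dist = sqrt(434.148^2 + 259.051^2) ≈ 505.6 km

505.6 km


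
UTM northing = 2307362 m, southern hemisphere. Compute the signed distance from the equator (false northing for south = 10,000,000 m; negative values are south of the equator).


For southern: actual = 2307362 - 10000000 = -7692638 m

-7692638 m


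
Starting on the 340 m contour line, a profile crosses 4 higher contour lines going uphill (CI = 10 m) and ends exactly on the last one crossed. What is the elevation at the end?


elevation = 340 + 4 * 10 = 380 m

380 m


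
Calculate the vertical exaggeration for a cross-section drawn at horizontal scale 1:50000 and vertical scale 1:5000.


VE = horizontal_scale / vertical_scale = 50000 / 5000 = 10.0

10.0x


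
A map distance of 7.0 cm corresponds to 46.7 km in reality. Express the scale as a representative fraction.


ground = 46.7 km = 4670000 cm; RF denominator = ground / map = 4670000 / 7.0 ≈ 667143; RF = 1:667143

1:667143


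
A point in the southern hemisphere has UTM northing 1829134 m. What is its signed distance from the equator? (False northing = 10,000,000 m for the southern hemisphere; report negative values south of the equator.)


For southern: actual = 1829134 - 10000000 = -8170866 m

-8170866 m


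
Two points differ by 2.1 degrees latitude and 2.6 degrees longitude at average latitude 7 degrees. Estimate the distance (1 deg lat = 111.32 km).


dlat_km = 2.1 * 111.32 = 233.772
dlon_km = 2.6 * 111.32 * cos(7) ≈ 287.275
dist = sqrt(233.772^2 + 287.275^2) ≈ 370.4 km

370.4 km


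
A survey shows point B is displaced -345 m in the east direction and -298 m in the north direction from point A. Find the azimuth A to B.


az = atan2(-345, -298) = -130.8 deg
adjusted to 0-360: 229.2 degrees

229.2 degrees


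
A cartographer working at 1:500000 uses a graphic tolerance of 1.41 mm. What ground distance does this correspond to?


ground = 1.41 mm * 500000 / 1000 = 705.0 m

705.0 m


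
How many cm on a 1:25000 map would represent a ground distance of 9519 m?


map_cm = 9519 * 100 / 25000 = 38.076 cm ≈ 38.08 cm

38.08 cm


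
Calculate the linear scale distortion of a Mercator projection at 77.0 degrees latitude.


SF = 1 / cos(77.0) = 1 / 0.224951 = 4.445

4.445


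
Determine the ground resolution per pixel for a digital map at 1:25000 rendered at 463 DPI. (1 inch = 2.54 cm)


pixel_cm = 2.54 / 463 ≈ 0.005486 cm
ground = pixel_cm * 25000 / 100 = 2.54 * 25000 / (463 * 100) = 63500 / 46300 ≈ 1.37 m

1.37 m


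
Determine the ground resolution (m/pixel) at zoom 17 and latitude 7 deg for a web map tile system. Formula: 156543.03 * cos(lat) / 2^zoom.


res = 156543.03 * cos(7) / 2^17 = 156543.03 * 0.99254615 / 131072 = 1.19 m/pixel

1.19 m/pixel


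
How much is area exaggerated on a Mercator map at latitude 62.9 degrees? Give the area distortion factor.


area_distortion = 1/cos^2(62.9) = 4.819

4.819


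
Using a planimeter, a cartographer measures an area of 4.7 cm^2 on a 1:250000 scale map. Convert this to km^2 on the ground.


ground_area = 4.7 * (250000/100)^2 = 29375000.0 m^2 = 29.375 km^2

29.375 km^2


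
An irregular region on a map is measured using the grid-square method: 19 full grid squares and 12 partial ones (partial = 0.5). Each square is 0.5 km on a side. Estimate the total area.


effective squares = 19 + 12 * 0.5 = 25.0
area = 25.0 * 0.25 = 6.25 km^2

6.25 km^2


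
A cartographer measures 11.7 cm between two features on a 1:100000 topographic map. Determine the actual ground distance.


ground = 11.7 cm * 100000 / 100 = 11700.0 m = 11.7 km

11.7 km


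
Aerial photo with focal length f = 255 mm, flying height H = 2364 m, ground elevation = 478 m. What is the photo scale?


scale = f / (H - h) = 255 mm / 1886 m = 255 / 1886000 = 1:7396

1:7396


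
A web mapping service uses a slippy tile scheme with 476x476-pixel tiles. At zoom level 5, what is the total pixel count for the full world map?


tiles per axis = 2^5 = 32
total tiles = 32^2 = 1024
pixels per axis = 32 * 476 = 15232
total pixels = 15232^2 = 232013824

232013824 pixels


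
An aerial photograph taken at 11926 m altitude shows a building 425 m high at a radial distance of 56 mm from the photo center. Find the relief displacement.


d = h * r / H = 425 * 56 / 11926 = 2.0 mm

2.0 mm


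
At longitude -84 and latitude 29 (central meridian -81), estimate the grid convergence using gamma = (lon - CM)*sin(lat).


gamma = (-84 - -81) * sin(29) = -3 * 0.48481 = -1.454 degrees

-1.454 degrees


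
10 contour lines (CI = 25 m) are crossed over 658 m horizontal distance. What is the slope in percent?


elevation change = 10 * 25 = 250 m
slope = 250 / 658 * 100 = 38.0%

38.0%


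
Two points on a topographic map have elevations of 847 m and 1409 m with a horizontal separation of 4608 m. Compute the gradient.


gradient = (1409 - 847) / 4608 = 562 / 4608 = 0.122

0.122


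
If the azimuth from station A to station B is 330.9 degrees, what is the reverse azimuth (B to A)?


back azimuth = (330.9 + 180) mod 360 = 150.9 degrees

150.9 degrees


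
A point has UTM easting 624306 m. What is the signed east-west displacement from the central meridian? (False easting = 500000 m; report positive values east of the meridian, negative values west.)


displacement = 624306 - 500000 = 124306 m

124306 m


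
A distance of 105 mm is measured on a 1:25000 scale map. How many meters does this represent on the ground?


ground = 105 mm * 25000 / 1000 = 2625.0 m

2625.0 m


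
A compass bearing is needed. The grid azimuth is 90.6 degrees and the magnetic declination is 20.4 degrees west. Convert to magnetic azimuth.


magnetic azimuth = grid azimuth - declination (east +ve)
mag_az = 90.6 - -20.4 = 111.0 degrees

111.0 degrees


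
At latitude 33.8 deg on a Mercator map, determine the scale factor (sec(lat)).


SF = 1 / cos(33.8) = 1 / 0.830984 = 1.203

1.203


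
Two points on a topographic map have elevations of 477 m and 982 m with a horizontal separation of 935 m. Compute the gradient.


gradient = (982 - 477) / 935 = 505 / 935 = 0.5401

0.5401


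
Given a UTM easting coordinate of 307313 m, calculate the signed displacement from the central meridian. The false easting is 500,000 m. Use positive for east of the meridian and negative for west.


displacement = 307313 - 500000 = -192687 m

-192687 m


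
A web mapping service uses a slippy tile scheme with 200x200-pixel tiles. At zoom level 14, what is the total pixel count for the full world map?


tiles per axis = 2^14 = 16384
total tiles = 16384^2 = 268435456
pixels per axis = 16384 * 200 = 3276800
total pixels = 3276800^2 = 10737418240000

10737418240000 pixels


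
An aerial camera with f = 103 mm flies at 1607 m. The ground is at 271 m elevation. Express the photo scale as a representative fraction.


scale = f / (H - h) = 103 mm / 1336 m = 103 / 1336000 = 1:12971

1:12971


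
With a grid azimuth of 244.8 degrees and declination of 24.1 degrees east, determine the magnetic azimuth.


magnetic azimuth = grid azimuth - declination (east +ve)
mag_az = 244.8 - 24.1 = 220.7 degrees

220.7 degrees


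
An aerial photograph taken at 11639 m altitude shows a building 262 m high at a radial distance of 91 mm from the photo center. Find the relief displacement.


d = h * r / H = 262 * 91 / 11639 = 2.05 mm

2.05 mm


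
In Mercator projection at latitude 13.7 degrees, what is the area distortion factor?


area_distortion = 1/cos^2(13.7) = 1.059

1.059


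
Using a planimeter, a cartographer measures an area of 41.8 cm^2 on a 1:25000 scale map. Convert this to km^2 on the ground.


ground_area = 41.8 * (25000/100)^2 = 2612500.0 m^2 = 2.6125 km^2 ≈ 2.613 km^2

2.613 km^2


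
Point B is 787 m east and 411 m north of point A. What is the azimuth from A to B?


az = atan2(787, 411) = 62.4 deg
adjusted to 0-360: 62.4 degrees

62.4 degrees


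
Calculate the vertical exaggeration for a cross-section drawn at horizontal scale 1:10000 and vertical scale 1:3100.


VE = horizontal_scale / vertical_scale = 10000 / 3100 ≈ 3.2

3.2x


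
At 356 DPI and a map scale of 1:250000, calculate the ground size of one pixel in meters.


pixel_cm = 2.54 / 356 ≈ 0.007135 cm
ground = pixel_cm * 250000 / 100 = 2.54 * 250000 / (356 * 100) = 635000 / 35600 ≈ 17.84 m

17.84 m


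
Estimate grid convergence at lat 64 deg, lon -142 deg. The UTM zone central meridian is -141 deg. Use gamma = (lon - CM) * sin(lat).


gamma = (-142 - -141) * sin(64) = -1 * 0.898794 = -0.899 degrees

-0.899 degrees


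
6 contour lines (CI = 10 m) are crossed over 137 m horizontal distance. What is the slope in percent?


elevation change = 6 * 10 = 60 m
slope = 60 / 137 * 100 = 43.8%

43.8%


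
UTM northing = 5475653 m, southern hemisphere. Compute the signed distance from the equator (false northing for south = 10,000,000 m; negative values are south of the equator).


For southern: actual = 5475653 - 10000000 = -4524347 m

-4524347 m


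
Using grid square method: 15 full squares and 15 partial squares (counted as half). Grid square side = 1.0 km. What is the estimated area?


effective squares = 15 + 15 * 0.5 = 22.5
area = 22.5 * 1.0 = 22.5 km^2

22.5 km^2


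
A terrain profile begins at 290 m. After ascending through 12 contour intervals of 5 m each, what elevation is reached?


elevation = 290 + 12 * 5 = 350 m

350 m


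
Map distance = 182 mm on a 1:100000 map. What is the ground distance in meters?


ground = 182 mm * 100000 / 1000 = 18200.0 m

18200.0 m


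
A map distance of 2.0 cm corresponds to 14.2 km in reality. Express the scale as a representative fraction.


ground = 14.2 km = 1420000 cm; RF denominator = ground / map = 1420000 / 2.0 = 710000; RF = 1:710000

1:710000


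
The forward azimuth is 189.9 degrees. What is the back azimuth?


back azimuth = (189.9 + 180) mod 360 = 9.9 degrees

9.9 degrees


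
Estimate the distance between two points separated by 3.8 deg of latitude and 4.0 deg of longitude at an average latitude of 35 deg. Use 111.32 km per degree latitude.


dlat_km = 3.8 * 111.32 = 423.016
dlon_km = 4.0 * 111.32 * cos(35) ≈ 364.752
dist = sqrt(423.016^2 + 364.752^2) ≈ 558.6 km

558.6 km


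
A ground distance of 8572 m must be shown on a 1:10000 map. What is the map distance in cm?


map_cm = 8572 * 100 / 10000 = 85.72 cm

85.72 cm


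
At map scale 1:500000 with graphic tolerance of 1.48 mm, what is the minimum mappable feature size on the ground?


ground = 1.48 mm * 500000 / 1000 = 740.0 m

740.0 m


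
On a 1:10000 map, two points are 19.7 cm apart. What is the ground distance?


ground = 19.7 cm * 10000 / 100 = 1970.0 m = 1.97 km

1.97 km


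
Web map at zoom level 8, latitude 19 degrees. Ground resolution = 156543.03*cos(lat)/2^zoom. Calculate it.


res = 156543.03 * cos(19) / 2^8 = 156543.03 * 0.94551858 / 256 = 578.18 m/pixel

578.18 m/pixel


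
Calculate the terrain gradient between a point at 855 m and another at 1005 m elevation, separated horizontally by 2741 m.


gradient = (1005 - 855) / 2741 = 150 / 2741 = 0.0547

0.0547


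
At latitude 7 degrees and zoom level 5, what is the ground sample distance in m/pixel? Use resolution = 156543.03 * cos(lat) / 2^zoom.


res = 156543.03 * cos(7) / 2^5 = 156543.03 * 0.99254615 / 32 = 4855.51 m/pixel

4855.51 m/pixel


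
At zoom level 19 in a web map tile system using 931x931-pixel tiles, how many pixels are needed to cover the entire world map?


tiles per axis = 2^19 = 524288
total tiles = 524288^2 = 274877906944
pixels per axis = 524288 * 931 = 488112128
total pixels = 488112128^2 = 238253449500688384

238253449500688384 pixels


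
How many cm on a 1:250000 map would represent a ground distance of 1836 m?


map_cm = 1836 * 100 / 250000 = 0.7344 cm ≈ 0.73 cm

0.73 cm


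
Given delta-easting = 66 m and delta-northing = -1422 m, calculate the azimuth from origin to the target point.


az = atan2(66, -1422) = 177.3 deg
adjusted to 0-360: 177.3 degrees

177.3 degrees


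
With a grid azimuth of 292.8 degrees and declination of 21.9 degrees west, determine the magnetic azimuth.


magnetic azimuth = grid azimuth - declination (east +ve)
mag_az = 292.8 - -21.9 = 314.7 degrees

314.7 degrees


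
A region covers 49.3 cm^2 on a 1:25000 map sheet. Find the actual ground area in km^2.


ground_area = 49.3 * (25000/100)^2 = 3081250.0 m^2 = 3.08125 km^2 ≈ 3.081 km^2

3.081 km^2


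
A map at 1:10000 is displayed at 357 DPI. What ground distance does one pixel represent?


pixel_cm = 2.54 / 357 ≈ 0.007115 cm
ground = pixel_cm * 10000 / 100 = 2.54 * 10000 / (357 * 100) = 25400 / 35700 ≈ 0.71 m

0.71 m


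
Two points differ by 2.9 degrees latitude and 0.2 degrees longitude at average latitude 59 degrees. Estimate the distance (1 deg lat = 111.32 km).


dlat_km = 2.9 * 111.32 = 322.828
dlon_km = 0.2 * 111.32 * cos(59) ≈ 11.467
dist = sqrt(322.828^2 + 11.467^2) ≈ 323.0 km

323.0 km


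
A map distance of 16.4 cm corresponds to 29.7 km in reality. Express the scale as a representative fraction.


ground = 29.7 km = 2970000 cm; RF denominator = ground / map = 2970000 / 16.4 ≈ 181098; RF = 1:181098

1:181098


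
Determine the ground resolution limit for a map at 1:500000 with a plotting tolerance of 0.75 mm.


ground = 0.75 mm * 500000 / 1000 = 375.0 m

375.0 m


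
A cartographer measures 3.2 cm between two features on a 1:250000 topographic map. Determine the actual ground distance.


ground = 3.2 cm * 250000 / 100 = 8000.0 m = 8.0 km

8.0 km


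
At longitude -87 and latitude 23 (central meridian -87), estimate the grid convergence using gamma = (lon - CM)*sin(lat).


gamma = (-87 - -87) * sin(23) = 0 * 0.390731 = 0.0 degrees

0.0 degrees


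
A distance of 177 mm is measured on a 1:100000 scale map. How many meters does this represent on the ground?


ground = 177 mm * 100000 / 1000 = 17700.0 m

17700.0 m


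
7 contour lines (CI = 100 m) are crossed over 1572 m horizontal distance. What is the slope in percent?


elevation change = 7 * 100 = 700 m
slope = 700 / 1572 * 100 = 44.5%

44.5%


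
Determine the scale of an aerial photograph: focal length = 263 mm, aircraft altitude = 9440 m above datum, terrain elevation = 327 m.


scale = f / (H - h) = 263 mm / 9113 m = 263 / 9113000 = 1:34650

1:34650


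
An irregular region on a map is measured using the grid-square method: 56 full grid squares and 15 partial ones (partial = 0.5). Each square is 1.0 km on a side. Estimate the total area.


effective squares = 56 + 15 * 0.5 = 63.5
area = 63.5 * 1.0 = 63.5 km^2

63.5 km^2


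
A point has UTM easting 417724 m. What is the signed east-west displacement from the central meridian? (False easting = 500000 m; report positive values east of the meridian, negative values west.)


displacement = 417724 - 500000 = -82276 m

-82276 m
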